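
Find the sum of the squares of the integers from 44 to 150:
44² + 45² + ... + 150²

Use ∑_{k=1}^{n} k² = n(n+1)(2n+1)/6, then subtract the first 43 terms.
∑_{k=1}^{150} k² = 150×151×301/6 = 1136275
∑_{k=1}^{43} k² = 43×44×87/6 = 27434
∑_{k=44}^{150} k² = 1136275 - 27434 = 1108841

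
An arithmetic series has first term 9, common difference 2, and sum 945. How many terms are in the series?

Using S = n/2 × [2a + (n-1)d]
945 = n/2 × [2(9) + (n-1)(2)]
945 = n/2 × [18 + 2n - 2]
1890 = n × [16 + 2n]
2n² + (16)n - 1890 = 0
Discriminant: Δ = (16)² - 4(2)(-1890) = 256 + 15120 = 15376
√Δ = 124
n = [-(16) + √Δ] / (2·2) = (-16 + 124) / 4 = 108 / 4 = 27
(The negative root is discarded since n must be a positive integer.)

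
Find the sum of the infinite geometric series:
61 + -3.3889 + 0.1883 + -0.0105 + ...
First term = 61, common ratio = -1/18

For |r| < 1, S = a / (1 - r)
S = 61 / (1 - (-1/18))
S = 61 / (19/18)
S = 1098/19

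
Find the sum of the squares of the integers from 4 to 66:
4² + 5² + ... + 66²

Use ∑_{k=1}^{n} k² = n(n+1)(2n+1)/6, then subtract the first 3 terms.
∑_{k=1}^{66} k² = 66×67×133/6 = 98021
∑_{k=1}^{3} k² = 3×4×7/6 = 14
∑_{k=4}^{66} k² = 98021 - 14 = 98007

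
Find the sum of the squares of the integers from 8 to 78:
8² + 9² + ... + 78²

Use ∑_{k=1}^{n} k² = n(n+1)(2n+1)/6, then subtract the first 7 terms.
∑_{k=1}^{78} k² = 78×79×157/6 = 161239
∑_{k=1}^{7} k² = 7×8×15/6 = 140
∑_{k=8}^{78} k² = 161239 - 140 = 161099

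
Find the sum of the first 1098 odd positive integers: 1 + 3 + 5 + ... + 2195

Sum of first n odd numbers = n²
= 1098²
= 1205604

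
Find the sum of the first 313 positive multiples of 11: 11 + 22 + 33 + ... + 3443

Factor out 11: = 11(1 + 2 + ... + 313) = 11 × n(n+1)/2
= 11 × 313×314/2
= 11 × 49141
= 540551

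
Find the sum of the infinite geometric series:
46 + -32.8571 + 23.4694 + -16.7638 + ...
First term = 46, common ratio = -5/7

For |r| < 1, S = a / (1 - r)
S = 46 / (1 - (-5/7))
S = 46 / (12/7)
S = 161/6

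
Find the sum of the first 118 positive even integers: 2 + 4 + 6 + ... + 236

Sum of first n even numbers = n(n+1)
= 118×119
= 14042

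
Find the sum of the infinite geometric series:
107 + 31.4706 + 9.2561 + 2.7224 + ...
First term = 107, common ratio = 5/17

For |r| < 1, S = a / (1 - r)
S = 107 / (1 - (5/17))
S = 107 / (12/17)
S = 1819/12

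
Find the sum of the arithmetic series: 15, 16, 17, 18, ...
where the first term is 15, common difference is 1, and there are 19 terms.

Sₙ = n/2 × (first + last)
Last term = a + (n-1)d = 15 + (19-1)×1 = 33
S_19 = 19/2 × (15 + 33)
S_19 = 19/2 × 48 = 456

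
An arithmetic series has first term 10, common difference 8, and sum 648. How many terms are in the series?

Using S = n/2 × [2a + (n-1)d]
648 = n/2 × [2(10) + (n-1)(8)]
648 = n/2 × [20 + 8n - 8]
1296 = n × [12 + 8n]
8n² + (12)n - 1296 = 0
Discriminant: Δ = (12)² - 4(8)(-1296) = 144 + 41472 = 41616
√Δ = 204
n = [-(12) + √Δ] / (2·8) = (-12 + 204) / 16 = 192 / 16 = 12
(The negative root is discarded since n must be a positive integer.)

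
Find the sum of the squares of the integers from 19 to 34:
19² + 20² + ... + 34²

Use ∑_{k=1}^{n} k² = n(n+1)(2n+1)/6, then subtract the first 18 terms.
∑_{k=1}^{34} k² = 34×35×69/6 = 13685
∑_{k=1}^{18} k² = 18×19×37/6 = 2109
∑_{k=19}^{34} k² = 13685 - 2109 = 11576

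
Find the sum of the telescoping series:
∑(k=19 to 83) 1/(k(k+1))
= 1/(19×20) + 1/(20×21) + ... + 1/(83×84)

Partial fractions: 1/(k(k+1)) = 1/k - 1/(k+1)
The series telescopes:
= (1/19 - 1/20) + (1/20 - 1/21) + ... + (1/83 - 1/84)
= 1/19 - 1/84
= 65/1596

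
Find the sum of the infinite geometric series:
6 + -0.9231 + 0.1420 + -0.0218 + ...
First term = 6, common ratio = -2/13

For |r| < 1, S = a / (1 - r)
S = 6 / (1 - (-2/13))
S = 6 / (15/13)
S = 26/5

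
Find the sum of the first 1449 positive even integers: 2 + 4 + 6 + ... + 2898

Sum of first n even numbers = n(n+1)
= 1449×1450
= 2101050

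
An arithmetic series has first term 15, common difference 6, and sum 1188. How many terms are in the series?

Using S = n/2 × [2a + (n-1)d]
1188 = n/2 × [2(15) + (n-1)(6)]
1188 = n/2 × [30 + 6n - 6]
2376 = n × [24 + 6n]
6n² + (24)n - 2376 = 0
Discriminant: Δ = (24)² - 4(6)(-2376) = 576 + 57024 = 57600
√Δ = 240
n = [-(24) + √Δ] / (2·6) = (-24 + 240) / 12 = 216 / 12 = 18
(The negative root is discarded since n must be a positive integer.)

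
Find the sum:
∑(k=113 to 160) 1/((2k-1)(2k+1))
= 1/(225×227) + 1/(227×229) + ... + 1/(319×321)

Partial fractions: 1/((2k-1)(2k+1)) = (1/2)[1/(2k-1) - 1/(2k+1)]
The series telescopes:
= (1/2)[1/225 - 1/321]
= 16/24075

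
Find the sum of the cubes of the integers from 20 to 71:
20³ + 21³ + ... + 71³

Use ∑_{k=1}^{n} k³ = [n(n+1)/2]², then subtract the first 19 terms.
∑_{k=1}^{71} k³ = [71×72/2]² = 2556² = 6533136
∑_{k=1}^{19} k³ = [19×20/2]² = 190² = 36100
∑_{k=20}^{71} k³ = 6533136 - 36100 = 6497036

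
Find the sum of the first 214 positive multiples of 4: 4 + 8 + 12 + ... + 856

Factor out 4: = 4(1 + 2 + ... + 214) = 4 × n(n+1)/2
= 4 × 214×215/2
= 4 × 23005
= 92020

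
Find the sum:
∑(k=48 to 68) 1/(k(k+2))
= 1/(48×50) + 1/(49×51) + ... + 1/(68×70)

Partial fractions: 1/(k(k+2)) = (1/2)[1/k - 1/(k+2)]
Telescoping leaves the first two and last two terms:
= (1/2)[1/48 + 1/49 - 1/69 - 1/70]
= 3371/540960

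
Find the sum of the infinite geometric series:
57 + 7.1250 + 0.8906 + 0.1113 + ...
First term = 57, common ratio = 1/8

For |r| < 1, S = a / (1 - r)
S = 57 / (1 - (1/8))
S = 57 / (7/8)
S = 456/7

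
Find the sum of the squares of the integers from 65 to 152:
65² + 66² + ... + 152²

Use ∑_{k=1}^{n} k² = n(n+1)(2n+1)/6, then subtract the first 64 terms.
∑_{k=1}^{152} k² = 152×153×305/6 = 1182180
∑_{k=1}^{64} k² = 64×65×129/6 = 89440
∑_{k=65}^{152} k² = 1182180 - 89440 = 1092740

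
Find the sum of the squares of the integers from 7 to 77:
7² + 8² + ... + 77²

Use ∑_{k=1}^{n} k² = n(n+1)(2n+1)/6, then subtract the first 6 terms.
∑_{k=1}^{77} k² = 77×78×155/6 = 155155
∑_{k=1}^{6} k² = 6×7×13/6 = 91
∑_{k=7}^{77} k² = 155155 - 91 = 155064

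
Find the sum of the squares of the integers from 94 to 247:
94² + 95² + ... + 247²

Use ∑_{k=1}^{n} k² = n(n+1)(2n+1)/6, then subtract the first 93 terms.
∑_{k=1}^{247} k² = 247×248×495/6 = 5053620
∑_{k=1}^{93} k² = 93×94×187/6 = 272459
∑_{k=94}^{247} k² = 5053620 - 272459 = 4781161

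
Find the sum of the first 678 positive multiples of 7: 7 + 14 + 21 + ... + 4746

Factor out 7: = 7(1 + 2 + ... + 678) = 7 × n(n+1)/2
= 7 × 678×679/2
= 7 × 230181
= 1611267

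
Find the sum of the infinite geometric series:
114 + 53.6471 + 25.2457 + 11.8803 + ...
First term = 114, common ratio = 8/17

For |r| < 1, S = a / (1 - r)
S = 114 / (1 - (8/17))
S = 114 / (9/17)
S = 646/3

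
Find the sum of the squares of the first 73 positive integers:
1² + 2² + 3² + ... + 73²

Formula: ∑k² = n(n+1)(2n+1)/6
= 73×74×147/6
= 794094/6
= 132349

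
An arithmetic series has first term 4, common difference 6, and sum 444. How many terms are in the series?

Using S = n/2 × [2a + (n-1)d]
444 = n/2 × [2(4) + (n-1)(6)]
444 = n/2 × [8 + 6n - 6]
888 = n × [2 + 6n]
6n² + (2)n - 888 = 0
Discriminant: Δ = (2)² - 4(6)(-888) = 4 + 21312 = 21316
√Δ = 146
n = [-(2) + √Δ] / (2·6) = (-2 + 146) / 12 = 144 / 12 = 12
(The negative root is discarded since n must be a positive integer.)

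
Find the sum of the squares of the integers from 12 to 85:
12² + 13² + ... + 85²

Use ∑_{k=1}^{n} k² = n(n+1)(2n+1)/6, then subtract the first 11 terms.
∑_{k=1}^{85} k² = 85×86×171/6 = 208335
∑_{k=1}^{11} k² = 11×12×23/6 = 506
∑_{k=12}^{85} k² = 208335 - 506 = 207829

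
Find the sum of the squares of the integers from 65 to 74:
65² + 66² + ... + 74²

Use ∑_{k=1}^{n} k² = n(n+1)(2n+1)/6, then subtract the first 64 terms.
∑_{k=1}^{74} k² = 74×75×149/6 = 137825
∑_{k=1}^{64} k² = 64×65×129/6 = 89440
∑_{k=65}^{74} k² = 137825 - 89440 = 48385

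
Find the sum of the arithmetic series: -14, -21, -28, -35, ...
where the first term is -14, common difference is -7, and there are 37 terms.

Sₙ = n/2 × (first + last)
Last term = a + (n-1)d = -14 + (37-1)×(-7) = -266
S_37 = 37/2 × (-14 + (-266))
S_37 = 37/2 × (-280) = -5180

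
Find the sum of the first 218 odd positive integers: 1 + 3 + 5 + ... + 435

Sum of first n odd numbers = n²
= 218²
= 47524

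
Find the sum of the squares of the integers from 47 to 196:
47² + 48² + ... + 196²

Use ∑_{k=1}^{n} k² = n(n+1)(2n+1)/6, then subtract the first 46 terms.
∑_{k=1}^{196} k² = 196×197×393/6 = 2529086
∑_{k=1}^{46} k² = 46×47×93/6 = 33511
∑_{k=47}^{196} k² = 2529086 - 33511 = 2495575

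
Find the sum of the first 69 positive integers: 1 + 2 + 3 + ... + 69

Formula: ∑k = n(n+1)/2
= 69×70/2
= 4830/2
= 2415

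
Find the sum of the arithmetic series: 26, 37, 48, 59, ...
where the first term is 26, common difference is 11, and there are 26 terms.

Sₙ = n/2 × (first + last)
Last term = a + (n-1)d = 26 + (26-1)×11 = 301
S_26 = 26/2 × (26 + 301)
S_26 = 26/2 × 327 = 4251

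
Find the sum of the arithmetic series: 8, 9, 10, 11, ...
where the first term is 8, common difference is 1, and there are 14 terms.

Sₙ = n/2 × (first + last)
Last term = a + (n-1)d = 8 + (14-1)×1 = 21
S_14 = 14/2 × (8 + 21)
S_14 = 14/2 × 29 = 203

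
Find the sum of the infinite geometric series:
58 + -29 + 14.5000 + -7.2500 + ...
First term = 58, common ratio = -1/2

For |r| < 1, S = a / (1 - r)
S = 58 / (1 - (-1/2))
S = 58 / (3/2)
S = 116/3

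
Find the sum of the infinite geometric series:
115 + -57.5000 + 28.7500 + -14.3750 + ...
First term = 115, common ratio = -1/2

For |r| < 1, S = a / (1 - r)
S = 115 / (1 - (-1/2))
S = 115 / (3/2)
S = 230/3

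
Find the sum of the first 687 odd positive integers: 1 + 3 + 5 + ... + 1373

Sum of first n odd numbers = n²
= 687²
= 471969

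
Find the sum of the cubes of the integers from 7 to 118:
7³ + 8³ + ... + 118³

Use ∑_{k=1}^{n} k³ = [n(n+1)/2]², then subtract the first 6 terms.
∑_{k=1}^{118} k³ = [118×119/2]² = 7021² = 49294441
∑_{k=1}^{6} k³ = [6×7/2]² = 21² = 441
∑_{k=7}^{118} k³ = 49294441 - 441 = 49294000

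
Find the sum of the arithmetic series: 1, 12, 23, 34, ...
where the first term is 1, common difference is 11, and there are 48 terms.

Sₙ = n/2 × (first + last)
Last term = a + (n-1)d = 1 + (48-1)×11 = 518
S_48 = 48/2 × (1 + 518)
S_48 = 48/2 × 519 = 12456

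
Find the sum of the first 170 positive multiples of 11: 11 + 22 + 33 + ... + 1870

Factor out 11: = 11(1 + 2 + ... + 170) = 11 × n(n+1)/2
= 11 × 170×171/2
= 11 × 14535
= 159885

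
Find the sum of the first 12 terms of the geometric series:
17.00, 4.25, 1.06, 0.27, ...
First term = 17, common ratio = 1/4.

Sₙ = a(1 - rⁿ) / (1 - r)
S_12 = 17(1 - (1/4)^12) / (1 - (1/4))
S_12 = 17(1 - (1/16777216)) / (3/4)
S_12 = 95070885/4194304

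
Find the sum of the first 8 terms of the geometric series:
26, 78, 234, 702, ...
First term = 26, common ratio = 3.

Sₙ = a(1 - rⁿ) / (1 - r)
S_8 = 26(1 - 3^8) / (1 - 3)
S_8 = 26(1 - 6561) / (-2)
S_8 = 85280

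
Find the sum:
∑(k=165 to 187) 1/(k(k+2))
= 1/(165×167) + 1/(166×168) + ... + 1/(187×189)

Partial fractions: 1/(k(k+2)) = (1/2)[1/k - 1/(k+2)]
Telescoping leaves the first two and last two terms:
= (1/2)[1/165 + 1/166 - 1/188 - 1/189]
= 239177/324407160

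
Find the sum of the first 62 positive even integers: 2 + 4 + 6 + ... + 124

Sum of first n even numbers = n(n+1)
= 62×63
= 3906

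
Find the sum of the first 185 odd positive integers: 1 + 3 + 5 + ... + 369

Sum of first n odd numbers = n²
= 185²
= 34225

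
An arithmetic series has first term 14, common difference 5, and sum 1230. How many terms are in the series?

Using S = n/2 × [2a + (n-1)d]
1230 = n/2 × [2(14) + (n-1)(5)]
1230 = n/2 × [28 + 5n - 5]
2460 = n × [23 + 5n]
5n² + (23)n - 2460 = 0
Discriminant: Δ = (23)² - 4(5)(-2460) = 529 + 49200 = 49729
√Δ = 223
n = [-(23) + √Δ] / (2·5) = (-23 + 223) / 10 = 200 / 10 = 20
(The negative root is discarded since n must be a positive integer.)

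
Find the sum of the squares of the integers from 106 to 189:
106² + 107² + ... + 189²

Use ∑_{k=1}^{n} k² = n(n+1)(2n+1)/6, then subtract the first 105 terms.
∑_{k=1}^{189} k² = 189×190×379/6 = 2268315
∑_{k=1}^{105} k² = 105×106×211/6 = 391405
∑_{k=106}^{189} k² = 2268315 - 391405 = 1876910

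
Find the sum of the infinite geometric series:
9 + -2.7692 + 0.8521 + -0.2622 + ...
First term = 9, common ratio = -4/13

For |r| < 1, S = a / (1 - r)
S = 9 / (1 - (-4/13))
S = 9 / (17/13)
S = 117/17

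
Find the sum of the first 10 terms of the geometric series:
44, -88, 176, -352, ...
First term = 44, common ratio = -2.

Sₙ = a(1 - rⁿ) / (1 - r)
S_10 = 44(1 - (-2)^10) / (1 - (-2))
S_10 = 44(1 - 1024) / (3)
S_10 = -15004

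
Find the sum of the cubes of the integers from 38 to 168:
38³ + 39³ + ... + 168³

Use ∑_{k=1}^{n} k³ = [n(n+1)/2]², then subtract the first 37 terms.
∑_{k=1}^{168} k³ = [168×169/2]² = 14196² = 201526416
∑_{k=1}^{37} k³ = [37×38/2]² = 703² = 494209
∑_{k=38}^{168} k³ = 201526416 - 494209 = 201032207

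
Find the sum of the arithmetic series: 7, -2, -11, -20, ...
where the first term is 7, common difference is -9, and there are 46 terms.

Sₙ = n/2 × (first + last)
Last term = a + (n-1)d = 7 + (46-1)×(-9) = -398
S_46 = 46/2 × (7 + (-398))
S_46 = 46/2 × (-391) = -8993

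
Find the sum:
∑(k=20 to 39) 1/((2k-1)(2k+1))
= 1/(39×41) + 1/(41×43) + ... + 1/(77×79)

Partial fractions: 1/((2k-1)(2k+1)) = (1/2)[1/(2k-1) - 1/(2k+1)]
The series telescopes:
= (1/2)[1/39 - 1/79]
= 20/3081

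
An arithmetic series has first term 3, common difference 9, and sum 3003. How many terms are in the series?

Using S = n/2 × [2a + (n-1)d]
3003 = n/2 × [2(3) + (n-1)(9)]
3003 = n/2 × [6 + 9n - 9]
6006 = n × [-3 + 9n]
9n² + (-3)n - 6006 = 0
Discriminant: Δ = (-3)² - 4(9)(-6006) = 9 + 216216 = 216225
√Δ = 465
n = [-(-3) + √Δ] / (2·9) = (3 + 465) / 18 = 468 / 18 = 26
(The negative root is discarded since n must be a positive integer.)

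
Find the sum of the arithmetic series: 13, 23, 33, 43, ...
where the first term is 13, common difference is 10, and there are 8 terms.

Sₙ = n/2 × (first + last)
Last term = a + (n-1)d = 13 + (8-1)×10 = 83
S_8 = 8/2 × (13 + 83)
S_8 = 8/2 × 96 = 384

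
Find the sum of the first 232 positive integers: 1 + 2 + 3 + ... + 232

Formula: ∑k = n(n+1)/2
= 232×233/2
= 54056/2
= 27028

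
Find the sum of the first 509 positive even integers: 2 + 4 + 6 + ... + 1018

Sum of first n even numbers = n(n+1)
= 509×510
= 259590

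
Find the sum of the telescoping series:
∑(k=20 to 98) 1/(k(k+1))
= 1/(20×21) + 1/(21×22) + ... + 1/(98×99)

Partial fractions: 1/(k(k+1)) = 1/k - 1/(k+1)
The series telescopes:
= (1/20 - 1/21) + (1/21 - 1/22) + ... + (1/98 - 1/99)
= 1/20 - 1/99
= 79/1980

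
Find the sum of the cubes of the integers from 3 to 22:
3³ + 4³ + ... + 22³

Use ∑_{k=1}^{n} k³ = [n(n+1)/2]², then subtract the first 2 terms.
∑_{k=1}^{22} k³ = [22×23/2]² = 253² = 64009
∑_{k=1}^{2} k³ = [2×3/2]² = 3² = 9
∑_{k=3}^{22} k³ = 64009 - 9 = 64000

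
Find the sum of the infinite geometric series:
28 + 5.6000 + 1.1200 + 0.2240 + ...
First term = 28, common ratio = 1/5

For |r| < 1, S = a / (1 - r)
S = 28 / (1 - (1/5))
S = 28 / (4/5)
S = 35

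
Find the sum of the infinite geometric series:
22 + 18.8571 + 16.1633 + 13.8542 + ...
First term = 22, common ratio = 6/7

For |r| < 1, S = a / (1 - r)
S = 22 / (1 - (6/7))
S = 22 / (1/7)
S = 154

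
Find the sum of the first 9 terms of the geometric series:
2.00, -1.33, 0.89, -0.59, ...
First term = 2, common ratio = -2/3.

Sₙ = a(1 - rⁿ) / (1 - r)
S_9 = 2(1 - (-2/3)^9) / (1 - (-2/3))
S_9 = 2(1 - (-512/19683)) / (5/3)
S_9 = 8078/6561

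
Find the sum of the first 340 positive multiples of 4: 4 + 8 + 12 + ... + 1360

Factor out 4: = 4(1 + 2 + ... + 340) = 4 × n(n+1)/2
= 4 × 340×341/2
= 4 × 57970
= 231880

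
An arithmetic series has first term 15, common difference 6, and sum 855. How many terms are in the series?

Using S = n/2 × [2a + (n-1)d]
855 = n/2 × [2(15) + (n-1)(6)]
855 = n/2 × [30 + 6n - 6]
1710 = n × [24 + 6n]
6n² + (24)n - 1710 = 0
Discriminant: Δ = (24)² - 4(6)(-1710) = 576 + 41040 = 41616
√Δ = 204
n = [-(24) + √Δ] / (2·6) = (-24 + 204) / 12 = 180 / 12 = 15
(The negative root is discarded since n must be a positive integer.)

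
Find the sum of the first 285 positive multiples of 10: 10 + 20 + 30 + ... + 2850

Factor out 10: = 10(1 + 2 + ... + 285) = 10 × n(n+1)/2
= 10 × 285×286/2
= 10 × 40755
= 407550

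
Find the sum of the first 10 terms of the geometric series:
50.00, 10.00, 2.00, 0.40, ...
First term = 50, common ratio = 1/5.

Sₙ = a(1 - rⁿ) / (1 - r)
S_10 = 50(1 - (1/5)^10) / (1 - (1/5))
S_10 = 50(1 - (1/9765625)) / (4/5)
S_10 = 4882812/78125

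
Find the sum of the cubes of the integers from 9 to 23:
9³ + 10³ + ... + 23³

Use ∑_{k=1}^{n} k³ = [n(n+1)/2]², then subtract the first 8 terms.
∑_{k=1}^{23} k³ = [23×24/2]² = 276² = 76176
∑_{k=1}^{8} k³ = [8×9/2]² = 36² = 1296
∑_{k=9}^{23} k³ = 76176 - 1296 = 74880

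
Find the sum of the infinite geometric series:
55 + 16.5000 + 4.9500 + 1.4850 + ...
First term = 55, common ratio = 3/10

For |r| < 1, S = a / (1 - r)
S = 55 / (1 - (3/10))
S = 55 / (7/10)
S = 550/7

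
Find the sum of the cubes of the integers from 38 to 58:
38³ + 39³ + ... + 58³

Use ∑_{k=1}^{n} k³ = [n(n+1)/2]², then subtract the first 37 terms.
∑_{k=1}^{58} k³ = [58×59/2]² = 1711² = 2927521
∑_{k=1}^{37} k³ = [37×38/2]² = 703² = 494209
∑_{k=38}^{58} k³ = 2927521 - 494209 = 2433312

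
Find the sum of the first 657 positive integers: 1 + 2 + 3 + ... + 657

Formula: ∑k = n(n+1)/2
= 657×658/2
= 432306/2
= 216153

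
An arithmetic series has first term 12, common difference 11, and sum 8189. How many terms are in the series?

Using S = n/2 × [2a + (n-1)d]
8189 = n/2 × [2(12) + (n-1)(11)]
8189 = n/2 × [24 + 11n - 11]
16378 = n × [13 + 11n]
11n² + (13)n - 16378 = 0
Discriminant: Δ = (13)² - 4(11)(-16378) = 169 + 720632 = 720801
√Δ = 849
n = [-(13) + √Δ] / (2·11) = (-13 + 849) / 22 = 836 / 22 = 38
(The negative root is discarded since n must be a positive integer.)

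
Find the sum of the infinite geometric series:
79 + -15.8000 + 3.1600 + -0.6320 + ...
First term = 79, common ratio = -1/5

For |r| < 1, S = a / (1 - r)
S = 79 / (1 - (-1/5))
S = 79 / (6/5)
S = 395/6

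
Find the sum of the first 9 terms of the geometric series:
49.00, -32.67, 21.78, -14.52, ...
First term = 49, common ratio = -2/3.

Sₙ = a(1 - rⁿ) / (1 - r)
S_9 = 49(1 - (-2/3)^9) / (1 - (-2/3))
S_9 = 49(1 - (-512/19683)) / (5/3)
S_9 = 197911/6561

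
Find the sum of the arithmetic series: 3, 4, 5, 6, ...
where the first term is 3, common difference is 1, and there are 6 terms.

Sₙ = n/2 × (first + last)
Last term = a + (n-1)d = 3 + (6-1)×1 = 8
S_6 = 6/2 × (3 + 8)
S_6 = 6/2 × 11 = 33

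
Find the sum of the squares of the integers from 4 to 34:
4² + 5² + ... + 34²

Use ∑_{k=1}^{n} k² = n(n+1)(2n+1)/6, then subtract the first 3 terms.
∑_{k=1}^{34} k² = 34×35×69/6 = 13685
∑_{k=1}^{3} k² = 3×4×7/6 = 14
∑_{k=4}^{34} k² = 13685 - 14 = 13671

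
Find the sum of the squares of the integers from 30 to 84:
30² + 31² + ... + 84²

Use ∑_{k=1}^{n} k² = n(n+1)(2n+1)/6, then subtract the first 29 terms.
∑_{k=1}^{84} k² = 84×85×169/6 = 201110
∑_{k=1}^{29} k² = 29×30×59/6 = 8555
∑_{k=30}^{84} k² = 201110 - 8555 = 192555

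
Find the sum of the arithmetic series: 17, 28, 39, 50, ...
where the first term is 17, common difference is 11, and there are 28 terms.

Sₙ = n/2 × (first + last)
Last term = a + (n-1)d = 17 + (28-1)×11 = 314
S_28 = 28/2 × (17 + 314)
S_28 = 28/2 × 331 = 4634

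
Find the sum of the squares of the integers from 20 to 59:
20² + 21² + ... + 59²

Use ∑_{k=1}^{n} k² = n(n+1)(2n+1)/6, then subtract the first 19 terms.
∑_{k=1}^{59} k² = 59×60×119/6 = 70210
∑_{k=1}^{19} k² = 19×20×39/6 = 2470
∑_{k=20}^{59} k² = 70210 - 2470 = 67740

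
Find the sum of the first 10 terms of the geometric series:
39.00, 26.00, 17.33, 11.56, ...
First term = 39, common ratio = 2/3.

Sₙ = a(1 - rⁿ) / (1 - r)
S_10 = 39(1 - (2/3)^10) / (1 - (2/3))
S_10 = 39(1 - (1024/59049)) / (1/3)
S_10 = 754325/6561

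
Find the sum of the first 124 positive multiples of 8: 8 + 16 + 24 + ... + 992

Factor out 8: = 8(1 + 2 + ... + 124) = 8 × n(n+1)/2
= 8 × 124×125/2
= 8 × 7750
= 62000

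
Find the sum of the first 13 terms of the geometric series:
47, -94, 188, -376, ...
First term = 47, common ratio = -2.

Sₙ = a(1 - rⁿ) / (1 - r)
S_13 = 47(1 - (-2)^13) / (1 - (-2))
S_13 = 47(1 - (-8192)) / (3)
S_13 = 128357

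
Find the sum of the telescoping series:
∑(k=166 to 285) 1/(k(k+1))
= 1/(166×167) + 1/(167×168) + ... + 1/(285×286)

Partial fractions: 1/(k(k+1)) = 1/k - 1/(k+1)
The series telescopes:
= (1/166 - 1/167) + (1/167 - 1/168) + ... + (1/285 - 1/286)
= 1/166 - 1/286
= 30/11869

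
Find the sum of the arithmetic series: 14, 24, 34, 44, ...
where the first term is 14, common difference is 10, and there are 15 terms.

Sₙ = n/2 × (first + last)
Last term = a + (n-1)d = 14 + (15-1)×10 = 154
S_15 = 15/2 × (14 + 154)
S_15 = 15/2 × 168 = 1260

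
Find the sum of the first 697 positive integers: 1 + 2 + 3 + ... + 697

Formula: ∑k = n(n+1)/2
= 697×698/2
= 486506/2
= 243253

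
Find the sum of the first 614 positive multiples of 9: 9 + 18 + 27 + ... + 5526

Factor out 9: = 9(1 + 2 + ... + 614) = 9 × n(n+1)/2
= 9 × 614×615/2
= 9 × 188805
= 1699245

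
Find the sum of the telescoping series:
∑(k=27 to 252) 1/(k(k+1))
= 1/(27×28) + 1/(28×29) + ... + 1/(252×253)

Partial fractions: 1/(k(k+1)) = 1/k - 1/(k+1)
The series telescopes:
= (1/27 - 1/28) + (1/28 - 1/29) + ... + (1/252 - 1/253)
= 1/27 - 1/253
= 226/6831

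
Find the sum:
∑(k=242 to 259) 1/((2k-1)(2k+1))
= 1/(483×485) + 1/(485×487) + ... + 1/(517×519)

Partial fractions: 1/((2k-1)(2k+1)) = (1/2)[1/(2k-1) - 1/(2k+1)]
The series telescopes:
= (1/2)[1/483 - 1/519]
= 2/27853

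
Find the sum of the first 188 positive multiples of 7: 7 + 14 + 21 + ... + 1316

Factor out 7: = 7(1 + 2 + ... + 188) = 7 × n(n+1)/2
= 7 × 188×189/2
= 7 × 17766
= 124362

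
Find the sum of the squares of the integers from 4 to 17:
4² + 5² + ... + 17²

Use ∑_{k=1}^{n} k² = n(n+1)(2n+1)/6, then subtract the first 3 terms.
∑_{k=1}^{17} k² = 17×18×35/6 = 1785
∑_{k=1}^{3} k² = 3×4×7/6 = 14
∑_{k=4}^{17} k² = 1785 - 14 = 1771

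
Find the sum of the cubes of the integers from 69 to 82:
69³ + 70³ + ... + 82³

Use ∑_{k=1}^{n} k³ = [n(n+1)/2]², then subtract the first 68 terms.
∑_{k=1}^{82} k³ = [82×83/2]² = 3403² = 11580409
∑_{k=1}^{68} k³ = [68×69/2]² = 2346² = 5503716
∑_{k=69}^{82} k³ = 11580409 - 5503716 = 6076693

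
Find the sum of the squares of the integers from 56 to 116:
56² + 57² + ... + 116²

Use ∑_{k=1}^{n} k² = n(n+1)(2n+1)/6, then subtract the first 55 terms.
∑_{k=1}^{116} k² = 116×117×233/6 = 527046
∑_{k=1}^{55} k² = 55×56×111/6 = 56980
∑_{k=56}^{116} k² = 527046 - 56980 = 470066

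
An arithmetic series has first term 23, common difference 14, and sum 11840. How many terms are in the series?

Using S = n/2 × [2a + (n-1)d]
11840 = n/2 × [2(23) + (n-1)(14)]
11840 = n/2 × [46 + 14n - 14]
23680 = n × [32 + 14n]
14n² + (32)n - 23680 = 0
Discriminant: Δ = (32)² - 4(14)(-23680) = 1024 + 1326080 = 1327104
√Δ = 1152
n = [-(32) + √Δ] / (2·14) = (-32 + 1152) / 28 = 1120 / 28 = 40
(The negative root is discarded since n must be a positive integer.)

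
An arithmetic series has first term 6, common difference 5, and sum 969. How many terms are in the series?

Using S = n/2 × [2a + (n-1)d]
969 = n/2 × [2(6) + (n-1)(5)]
969 = n/2 × [12 + 5n - 5]
1938 = n × [7 + 5n]
5n² + (7)n - 1938 = 0
Discriminant: Δ = (7)² - 4(5)(-1938) = 49 + 38760 = 38809
√Δ = 197
n = [-(7) + √Δ] / (2·5) = (-7 + 197) / 10 = 190 / 10 = 19
(The negative root is discarded since n must be a positive integer.)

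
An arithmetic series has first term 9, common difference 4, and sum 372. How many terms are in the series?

Using S = n/2 × [2a + (n-1)d]
372 = n/2 × [2(9) + (n-1)(4)]
372 = n/2 × [18 + 4n - 4]
744 = n × [14 + 4n]
4n² + (14)n - 744 = 0
Discriminant: Δ = (14)² - 4(4)(-744) = 196 + 11904 = 12100
√Δ = 110
n = [-(14) + √Δ] / (2·4) = (-14 + 110) / 8 = 96 / 8 = 12
(The negative root is discarded since n must be a positive integer.)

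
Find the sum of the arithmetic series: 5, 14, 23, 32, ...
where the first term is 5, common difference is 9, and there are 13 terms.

Sₙ = n/2 × (first + last)
Last term = a + (n-1)d = 5 + (13-1)×9 = 113
S_13 = 13/2 × (5 + 113)
S_13 = 13/2 × 118 = 767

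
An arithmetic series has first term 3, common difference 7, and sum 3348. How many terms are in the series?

Using S = n/2 × [2a + (n-1)d]
3348 = n/2 × [2(3) + (n-1)(7)]
3348 = n/2 × [6 + 7n - 7]
6696 = n × [-1 + 7n]
7n² + (-1)n - 6696 = 0
Discriminant: Δ = (-1)² - 4(7)(-6696) = 1 + 187488 = 187489
√Δ = 433
n = [-(-1) + √Δ] / (2·7) = (1 + 433) / 14 = 434 / 14 = 31
(The negative root is discarded since n must be a positive integer.)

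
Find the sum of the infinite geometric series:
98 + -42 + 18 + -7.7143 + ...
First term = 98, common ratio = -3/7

For |r| < 1, S = a / (1 - r)
S = 98 / (1 - (-3/7))
S = 98 / (10/7)
S = 343/5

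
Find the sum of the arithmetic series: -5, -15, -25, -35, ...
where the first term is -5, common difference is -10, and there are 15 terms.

Sₙ = n/2 × (first + last)
Last term = a + (n-1)d = -5 + (15-1)×(-10) = -145
S_15 = 15/2 × (-5 + (-145))
S_15 = 15/2 × (-150) = -1125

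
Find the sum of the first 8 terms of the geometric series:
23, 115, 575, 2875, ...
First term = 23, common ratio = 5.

Sₙ = a(1 - rⁿ) / (1 - r)
S_8 = 23(1 - 5^8) / (1 - 5)
S_8 = 23(1 - 390625) / (-4)
S_8 = 2246088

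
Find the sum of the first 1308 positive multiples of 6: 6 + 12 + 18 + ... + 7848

Factor out 6: = 6(1 + 2 + ... + 1308) = 6 × n(n+1)/2
= 6 × 1308×1309/2
= 6 × 856086
= 5136516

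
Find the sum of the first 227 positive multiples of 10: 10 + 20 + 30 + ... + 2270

Factor out 10: = 10(1 + 2 + ... + 227) = 10 × n(n+1)/2
= 10 × 227×228/2
= 10 × 25878
= 258780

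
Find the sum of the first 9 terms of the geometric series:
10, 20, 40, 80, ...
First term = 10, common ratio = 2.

Sₙ = a(1 - rⁿ) / (1 - r)
S_9 = 10(1 - 2^9) / (1 - 2)
S_9 = 10(1 - 512) / (-1)
S_9 = 5110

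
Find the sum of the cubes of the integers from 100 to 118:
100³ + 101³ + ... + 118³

Use ∑_{k=1}^{n} k³ = [n(n+1)/2]², then subtract the first 99 terms.
∑_{k=1}^{118} k³ = [118×119/2]² = 7021² = 49294441
∑_{k=1}^{99} k³ = [99×100/2]² = 4950² = 24502500
∑_{k=100}^{118} k³ = 49294441 - 24502500 = 24791941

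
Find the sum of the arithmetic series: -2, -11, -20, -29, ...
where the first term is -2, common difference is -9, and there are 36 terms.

Sₙ = n/2 × (first + last)
Last term = a + (n-1)d = -2 + (36-1)×(-9) = -317
S_36 = 36/2 × (-2 + (-317))
S_36 = 36/2 × (-319) = -5742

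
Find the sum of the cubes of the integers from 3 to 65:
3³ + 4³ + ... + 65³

Use ∑_{k=1}^{n} k³ = [n(n+1)/2]², then subtract the first 2 terms.
∑_{k=1}^{65} k³ = [65×66/2]² = 2145² = 4601025
∑_{k=1}^{2} k³ = [2×3/2]² = 3² = 9
∑_{k=3}^{65} k³ = 4601025 - 9 = 4601016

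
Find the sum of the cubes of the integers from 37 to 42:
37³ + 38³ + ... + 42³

Use ∑_{k=1}^{n} k³ = [n(n+1)/2]², then subtract the first 36 terms.
∑_{k=1}^{42} k³ = [42×43/2]² = 903² = 815409
∑_{k=1}^{36} k³ = [36×37/2]² = 666² = 443556
∑_{k=37}^{42} k³ = 815409 - 443556 = 371853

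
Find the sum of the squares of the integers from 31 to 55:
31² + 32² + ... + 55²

Use ∑_{k=1}^{n} k² = n(n+1)(2n+1)/6, then subtract the first 30 terms.
∑_{k=1}^{55} k² = 55×56×111/6 = 56980
∑_{k=1}^{30} k² = 30×31×61/6 = 9455
∑_{k=31}^{55} k² = 56980 - 9455 = 47525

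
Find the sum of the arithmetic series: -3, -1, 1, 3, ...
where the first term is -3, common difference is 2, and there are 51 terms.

Sₙ = n/2 × (first + last)
Last term = a + (n-1)d = -3 + (51-1)×2 = 97
S_51 = 51/2 × (-3 + 97)
S_51 = 51/2 × 94 = 2397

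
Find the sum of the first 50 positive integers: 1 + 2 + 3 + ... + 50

Formula: ∑k = n(n+1)/2
= 50×51/2
= 2550/2
= 1275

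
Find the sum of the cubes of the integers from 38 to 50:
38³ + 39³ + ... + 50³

Use ∑_{k=1}^{n} k³ = [n(n+1)/2]², then subtract the first 37 terms.
∑_{k=1}^{50} k³ = [50×51/2]² = 1275² = 1625625
∑_{k=1}^{37} k³ = [37×38/2]² = 703² = 494209
∑_{k=38}^{50} k³ = 1625625 - 494209 = 1131416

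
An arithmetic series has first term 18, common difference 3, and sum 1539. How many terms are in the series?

Using S = n/2 × [2a + (n-1)d]
1539 = n/2 × [2(18) + (n-1)(3)]
1539 = n/2 × [36 + 3n - 3]
3078 = n × [33 + 3n]
3n² + (33)n - 3078 = 0
Discriminant: Δ = (33)² - 4(3)(-3078) = 1089 + 36936 = 38025
√Δ = 195
n = [-(33) + √Δ] / (2·3) = (-33 + 195) / 6 = 162 / 6 = 27
(The negative root is discarded since n must be a positive integer.)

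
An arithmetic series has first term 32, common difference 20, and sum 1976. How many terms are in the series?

Using S = n/2 × [2a + (n-1)d]
1976 = n/2 × [2(32) + (n-1)(20)]
1976 = n/2 × [64 + 20n - 20]
3952 = n × [44 + 20n]
20n² + (44)n - 3952 = 0
Discriminant: Δ = (44)² - 4(20)(-3952) = 1936 + 316160 = 318096
√Δ = 564
n = [-(44) + √Δ] / (2·20) = (-44 + 564) / 40 = 520 / 40 = 13
(The negative root is discarded since n must be a positive integer.)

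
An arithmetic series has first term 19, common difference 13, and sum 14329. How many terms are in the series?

Using S = n/2 × [2a + (n-1)d]
14329 = n/2 × [2(19) + (n-1)(13)]
14329 = n/2 × [38 + 13n - 13]
28658 = n × [25 + 13n]
13n² + (25)n - 28658 = 0
Discriminant: Δ = (25)² - 4(13)(-28658) = 625 + 1490216 = 1490841
√Δ = 1221
n = [-(25) + √Δ] / (2·13) = (-25 + 1221) / 26 = 1196 / 26 = 46
(The negative root is discarded since n must be a positive integer.)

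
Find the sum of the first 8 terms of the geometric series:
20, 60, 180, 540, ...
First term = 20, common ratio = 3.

Sₙ = a(1 - rⁿ) / (1 - r)
S_8 = 20(1 - 3^8) / (1 - 3)
S_8 = 20(1 - 6561) / (-2)
S_8 = 65600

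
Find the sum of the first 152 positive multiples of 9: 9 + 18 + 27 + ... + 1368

Factor out 9: = 9(1 + 2 + ... + 152) = 9 × n(n+1)/2
= 9 × 152×153/2
= 9 × 11628
= 104652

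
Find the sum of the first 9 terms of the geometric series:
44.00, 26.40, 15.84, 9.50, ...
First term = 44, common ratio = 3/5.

Sₙ = a(1 - rⁿ) / (1 - r)
S_9 = 44(1 - (3/5)^9) / (1 - (3/5))
S_9 = 44(1 - (19683/1953125)) / (2/5)
S_9 = 42535724/390625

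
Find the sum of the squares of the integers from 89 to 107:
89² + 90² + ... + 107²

Use ∑_{k=1}^{n} k² = n(n+1)(2n+1)/6, then subtract the first 88 terms.
∑_{k=1}^{107} k² = 107×108×215/6 = 414090
∑_{k=1}^{88} k² = 88×89×177/6 = 231044
∑_{k=89}^{107} k² = 414090 - 231044 = 183046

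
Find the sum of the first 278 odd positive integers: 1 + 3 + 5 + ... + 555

Sum of first n odd numbers = n²
= 278²
= 77284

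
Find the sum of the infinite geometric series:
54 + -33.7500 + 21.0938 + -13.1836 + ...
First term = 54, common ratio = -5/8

For |r| < 1, S = a / (1 - r)
S = 54 / (1 - (-5/8))
S = 54 / (13/8)
S = 432/13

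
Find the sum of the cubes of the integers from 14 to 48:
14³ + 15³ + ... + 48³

Use ∑_{k=1}^{n} k³ = [n(n+1)/2]², then subtract the first 13 terms.
∑_{k=1}^{48} k³ = [48×49/2]² = 1176² = 1382976
∑_{k=1}^{13} k³ = [13×14/2]² = 91² = 8281
∑_{k=14}^{48} k³ = 1382976 - 8281 = 1374695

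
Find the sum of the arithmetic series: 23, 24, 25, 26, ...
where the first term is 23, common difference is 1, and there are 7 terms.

Sₙ = n/2 × (first + last)
Last term = a + (n-1)d = 23 + (7-1)×1 = 29
S_7 = 7/2 × (23 + 29)
S_7 = 7/2 × 52 = 182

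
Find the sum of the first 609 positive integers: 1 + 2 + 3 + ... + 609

Formula: ∑k = n(n+1)/2
= 609×610/2
= 371490/2
= 185745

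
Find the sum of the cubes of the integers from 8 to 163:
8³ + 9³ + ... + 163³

Use ∑_{k=1}^{n} k³ = [n(n+1)/2]², then subtract the first 7 terms.
∑_{k=1}^{163} k³ = [163×164/2]² = 13366² = 178649956
∑_{k=1}^{7} k³ = [7×8/2]² = 28² = 784
∑_{k=8}^{163} k³ = 178649956 - 784 = 178649172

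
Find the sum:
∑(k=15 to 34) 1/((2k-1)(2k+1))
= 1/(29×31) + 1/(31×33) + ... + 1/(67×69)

Partial fractions: 1/((2k-1)(2k+1)) = (1/2)[1/(2k-1) - 1/(2k+1)]
The series telescopes:
= (1/2)[1/29 - 1/69]
= 20/2001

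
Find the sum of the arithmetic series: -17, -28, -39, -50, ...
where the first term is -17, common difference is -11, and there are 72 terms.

Sₙ = n/2 × (first + last)
Last term = a + (n-1)d = -17 + (72-1)×(-11) = -798
S_72 = 72/2 × (-17 + (-798))
S_72 = 72/2 × (-815) = -29340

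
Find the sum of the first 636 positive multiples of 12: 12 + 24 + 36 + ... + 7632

Factor out 12: = 12(1 + 2 + ... + 636) = 12 × n(n+1)/2
= 12 × 636×637/2
= 12 × 202566
= 2430792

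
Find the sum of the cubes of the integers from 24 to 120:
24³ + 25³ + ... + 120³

Use ∑_{k=1}^{n} k³ = [n(n+1)/2]², then subtract the first 23 terms.
∑_{k=1}^{120} k³ = [120×121/2]² = 7260² = 52707600
∑_{k=1}^{23} k³ = [23×24/2]² = 276² = 76176
∑_{k=24}^{120} k³ = 52707600 - 76176 = 52631424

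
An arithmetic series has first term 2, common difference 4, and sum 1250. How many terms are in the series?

Using S = n/2 × [2a + (n-1)d]
1250 = n/2 × [2(2) + (n-1)(4)]
1250 = n/2 × [4 + 4n - 4]
2500 = n × [0 + 4n]
4n² + (0)n - 2500 = 0
Discriminant: Δ = (0)² - 4(4)(-2500) = 0 + 40000 = 40000
√Δ = 200
n = [-(0) + √Δ] / (2·4) = (0 + 200) / 8 = 200 / 8 = 25
(The negative root is discarded since n must be a positive integer.)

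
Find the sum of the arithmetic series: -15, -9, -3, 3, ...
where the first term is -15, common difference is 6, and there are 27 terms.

Sₙ = n/2 × (first + last)
Last term = a + (n-1)d = -15 + (27-1)×6 = 141
S_27 = 27/2 × (-15 + 141)
S_27 = 27/2 × 126 = 1701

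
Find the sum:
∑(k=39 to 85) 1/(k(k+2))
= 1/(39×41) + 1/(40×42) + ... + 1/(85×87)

Partial fractions: 1/(k(k+2)) = (1/2)[1/k - 1/(k+2)]
Telescoping leaves the first two and last two terms:
= (1/2)[1/39 + 1/40 - 1/86 - 1/87]
= 53533/3890640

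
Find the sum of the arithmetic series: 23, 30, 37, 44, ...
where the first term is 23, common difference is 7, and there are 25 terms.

Sₙ = n/2 × (first + last)
Last term = a + (n-1)d = 23 + (25-1)×7 = 191
S_25 = 25/2 × (23 + 191)
S_25 = 25/2 × 214 = 2675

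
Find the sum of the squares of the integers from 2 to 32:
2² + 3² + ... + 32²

Use ∑_{k=1}^{n} k² = n(n+1)(2n+1)/6, then subtract the first 1 terms.
∑_{k=1}^{32} k² = 32×33×65/6 = 11440
∑_{k=1}^{1} k² = 1×2×3/6 = 1
∑_{k=2}^{32} k² = 11440 - 1 = 11439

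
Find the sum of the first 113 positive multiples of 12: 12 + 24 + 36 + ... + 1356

Factor out 12: = 12(1 + 2 + ... + 113) = 12 × n(n+1)/2
= 12 × 113×114/2
= 12 × 6441
= 77292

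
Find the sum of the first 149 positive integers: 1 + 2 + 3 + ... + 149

Formula: ∑k = n(n+1)/2
= 149×150/2
= 22350/2
= 11175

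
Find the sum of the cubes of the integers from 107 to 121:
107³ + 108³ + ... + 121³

Use ∑_{k=1}^{n} k³ = [n(n+1)/2]², then subtract the first 106 terms.
∑_{k=1}^{121} k³ = [121×122/2]² = 7381² = 54479161
∑_{k=1}^{106} k³ = [106×107/2]² = 5671² = 32160241
∑_{k=107}^{121} k³ = 54479161 - 32160241 = 22318920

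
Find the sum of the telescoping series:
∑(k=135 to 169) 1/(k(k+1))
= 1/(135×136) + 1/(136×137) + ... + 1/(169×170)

Partial fractions: 1/(k(k+1)) = 1/k - 1/(k+1)
The series telescopes:
= (1/135 - 1/136) + (1/136 - 1/137) + ... + (1/169 - 1/170)
= 1/135 - 1/170
= 7/4590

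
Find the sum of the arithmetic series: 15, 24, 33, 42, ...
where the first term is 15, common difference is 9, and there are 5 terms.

Sₙ = n/2 × (first + last)
Last term = a + (n-1)d = 15 + (5-1)×9 = 51
S_5 = 5/2 × (15 + 51)
S_5 = 5/2 × 66 = 165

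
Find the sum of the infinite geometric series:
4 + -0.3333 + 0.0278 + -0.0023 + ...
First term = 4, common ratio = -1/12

For |r| < 1, S = a / (1 - r)
S = 4 / (1 - (-1/12))
S = 4 / (13/12)
S = 48/13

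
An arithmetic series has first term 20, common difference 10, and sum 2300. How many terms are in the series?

Using S = n/2 × [2a + (n-1)d]
2300 = n/2 × [2(20) + (n-1)(10)]
2300 = n/2 × [40 + 10n - 10]
4600 = n × [30 + 10n]
10n² + (30)n - 4600 = 0
Discriminant: Δ = (30)² - 4(10)(-4600) = 900 + 184000 = 184900
√Δ = 430
n = [-(30) + √Δ] / (2·10) = (-30 + 430) / 20 = 400 / 20 = 20
(The negative root is discarded since n must be a positive integer.)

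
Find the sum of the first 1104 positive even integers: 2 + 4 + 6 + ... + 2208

Sum of first n even numbers = n(n+1)
= 1104×1105
= 1219920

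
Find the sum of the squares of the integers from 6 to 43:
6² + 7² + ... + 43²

Use ∑_{k=1}^{n} k² = n(n+1)(2n+1)/6, then subtract the first 5 terms.
∑_{k=1}^{43} k² = 43×44×87/6 = 27434
∑_{k=1}^{5} k² = 5×6×11/6 = 55
∑_{k=6}^{43} k² = 27434 - 55 = 27379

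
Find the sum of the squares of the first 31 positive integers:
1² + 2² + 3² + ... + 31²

Formula: ∑k² = n(n+1)(2n+1)/6
= 31×32×63/6
= 62496/6
= 10416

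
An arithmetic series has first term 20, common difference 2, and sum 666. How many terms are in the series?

Using S = n/2 × [2a + (n-1)d]
666 = n/2 × [2(20) + (n-1)(2)]
666 = n/2 × [40 + 2n - 2]
1332 = n × [38 + 2n]
2n² + (38)n - 1332 = 0
Discriminant: Δ = (38)² - 4(2)(-1332) = 1444 + 10656 = 12100
√Δ = 110
n = [-(38) + √Δ] / (2·2) = (-38 + 110) / 4 = 72 / 4 = 18
(The negative root is discarded since n must be a positive integer.)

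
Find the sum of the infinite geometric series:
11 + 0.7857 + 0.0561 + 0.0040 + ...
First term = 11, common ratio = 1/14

For |r| < 1, S = a / (1 - r)
S = 11 / (1 - (1/14))
S = 11 / (13/14)
S = 154/13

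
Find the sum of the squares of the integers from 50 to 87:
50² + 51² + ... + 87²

Use ∑_{k=1}^{n} k² = n(n+1)(2n+1)/6, then subtract the first 49 terms.
∑_{k=1}^{87} k² = 87×88×175/6 = 223300
∑_{k=1}^{49} k² = 49×50×99/6 = 40425
∑_{k=50}^{87} k² = 223300 - 40425 = 182875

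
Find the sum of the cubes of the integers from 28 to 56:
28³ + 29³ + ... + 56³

Use ∑_{k=1}^{n} k³ = [n(n+1)/2]², then subtract the first 27 terms.
∑_{k=1}^{56} k³ = [56×57/2]² = 1596² = 2547216
∑_{k=1}^{27} k³ = [27×28/2]² = 378² = 142884
∑_{k=28}^{56} k³ = 2547216 - 142884 = 2404332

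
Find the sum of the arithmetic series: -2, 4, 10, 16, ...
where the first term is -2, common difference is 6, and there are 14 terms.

Sₙ = n/2 × (first + last)
Last term = a + (n-1)d = -2 + (14-1)×6 = 76
S_14 = 14/2 × (-2 + 76)
S_14 = 14/2 × 74 = 518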